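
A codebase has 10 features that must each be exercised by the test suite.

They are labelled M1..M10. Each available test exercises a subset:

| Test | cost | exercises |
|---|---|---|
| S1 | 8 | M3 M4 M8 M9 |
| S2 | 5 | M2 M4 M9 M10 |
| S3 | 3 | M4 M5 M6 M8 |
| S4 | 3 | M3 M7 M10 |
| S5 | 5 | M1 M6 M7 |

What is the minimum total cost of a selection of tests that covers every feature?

16

S2, S3, S4, S5 together cover every feature (S2 ∪ S3 ∪ S4 ∪ S5 = {M1, M2, M3, M4, M5, M6, M7, M8, M9, M10}); total cost 5 + 3 + 3 + 5 = 16.
No covering selection has total cost below 16.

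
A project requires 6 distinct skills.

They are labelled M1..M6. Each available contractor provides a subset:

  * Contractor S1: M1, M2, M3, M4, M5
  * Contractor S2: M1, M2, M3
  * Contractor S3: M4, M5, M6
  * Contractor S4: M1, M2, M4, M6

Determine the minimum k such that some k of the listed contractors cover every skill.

S2 and S3 together: S2 ∪ S3 = {M1, M2, M3, M4, M5, M6} — every skill is covered.
No single contractor has all 6 skills (the largest, S1, has 5), so 2 is optimal.

2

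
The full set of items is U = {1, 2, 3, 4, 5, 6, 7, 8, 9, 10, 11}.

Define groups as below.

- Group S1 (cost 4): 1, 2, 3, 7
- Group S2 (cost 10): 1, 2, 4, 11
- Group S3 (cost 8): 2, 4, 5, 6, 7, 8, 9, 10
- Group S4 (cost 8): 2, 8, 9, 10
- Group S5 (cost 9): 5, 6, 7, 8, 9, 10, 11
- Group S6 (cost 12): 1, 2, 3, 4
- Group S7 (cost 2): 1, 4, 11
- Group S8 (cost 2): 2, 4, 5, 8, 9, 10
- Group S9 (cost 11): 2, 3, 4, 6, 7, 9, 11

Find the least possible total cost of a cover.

14

S1, S3, S7 together cover every item (S1 ∪ S3 ∪ S7 = {1, 2, 3, 4, 5, 6, 7, 8, 9, 10, 11}); total cost 4 + 8 + 2 = 14.
The greedy pick S8, S7, S1, S3 costs 16; no covering selection beats 14.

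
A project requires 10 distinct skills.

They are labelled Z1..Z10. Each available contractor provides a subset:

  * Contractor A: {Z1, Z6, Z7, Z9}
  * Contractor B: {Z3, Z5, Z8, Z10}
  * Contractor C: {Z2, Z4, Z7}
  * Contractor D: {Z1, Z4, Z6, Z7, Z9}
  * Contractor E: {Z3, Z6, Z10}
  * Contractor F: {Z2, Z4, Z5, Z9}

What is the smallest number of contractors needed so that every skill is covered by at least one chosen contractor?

Take {A, B, C}. Their union is {Z1, Z2, Z3, Z4, Z5, Z6, Z7, Z8, Z9, Z10}, which is all 10 skills.
Only B contains Z8, so B is forced; the remaining 6 skills need at least 2 more contractors (each remaining contractor adds at most 5) — so at least 3 contractors are needed, and 3 is optimal.

3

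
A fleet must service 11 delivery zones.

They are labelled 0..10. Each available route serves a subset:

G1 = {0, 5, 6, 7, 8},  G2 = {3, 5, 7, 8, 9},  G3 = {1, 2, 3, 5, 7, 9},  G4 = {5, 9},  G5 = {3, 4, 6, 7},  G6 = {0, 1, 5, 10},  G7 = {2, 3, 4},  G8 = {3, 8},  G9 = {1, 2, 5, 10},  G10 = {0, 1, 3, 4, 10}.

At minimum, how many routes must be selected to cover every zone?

3

G1 and G3 and G10 together: G1 ∪ G3 ∪ G10 = {0, 1, 2, 3, 4, 5, 6, 7, 8, 9, 10} — every zone is covered.
No 2 of the 10 routes cover everything (all 45 combinations miss at least one zone), so 3 is optimal.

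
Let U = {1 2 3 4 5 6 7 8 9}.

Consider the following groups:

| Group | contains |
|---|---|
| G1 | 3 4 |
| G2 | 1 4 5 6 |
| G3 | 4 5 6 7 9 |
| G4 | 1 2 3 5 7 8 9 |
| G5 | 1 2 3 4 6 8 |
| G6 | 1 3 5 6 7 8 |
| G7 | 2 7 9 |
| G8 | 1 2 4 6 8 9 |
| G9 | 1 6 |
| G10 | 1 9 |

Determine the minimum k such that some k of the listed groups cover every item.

G6 and G8 cover everything between them: the union {1, 2, 3, 4, 5, 6, 7, 8, 9} is all of U.
No single group has all 9 items (the largest, G4, has 7), so 2 is optimal.

2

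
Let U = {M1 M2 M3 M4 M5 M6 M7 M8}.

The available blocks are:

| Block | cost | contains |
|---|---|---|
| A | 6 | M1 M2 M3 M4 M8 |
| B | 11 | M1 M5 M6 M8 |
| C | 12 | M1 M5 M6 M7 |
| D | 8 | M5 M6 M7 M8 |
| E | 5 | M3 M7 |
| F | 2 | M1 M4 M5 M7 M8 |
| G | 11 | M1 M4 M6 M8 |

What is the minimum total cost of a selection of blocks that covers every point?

14

A, D together cover every point (A ∪ D = {M1, M2, M3, M4, M5, M6, M7, M8}); total cost 6 + 8 = 14.
The greedy pick F, A, D costs 16; no covering selection beats 14.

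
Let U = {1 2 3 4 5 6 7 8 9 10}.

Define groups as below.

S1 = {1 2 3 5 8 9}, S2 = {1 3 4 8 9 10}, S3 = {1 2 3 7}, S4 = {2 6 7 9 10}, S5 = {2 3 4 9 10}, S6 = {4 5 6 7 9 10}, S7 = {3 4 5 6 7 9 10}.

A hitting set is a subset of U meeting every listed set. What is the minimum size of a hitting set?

Take H = {3, 7}. Each listed group contains at least one of these, so H is a hitting set of size 2.
No single item lies in every group, so at least 2 are needed and 2 is optimal.

2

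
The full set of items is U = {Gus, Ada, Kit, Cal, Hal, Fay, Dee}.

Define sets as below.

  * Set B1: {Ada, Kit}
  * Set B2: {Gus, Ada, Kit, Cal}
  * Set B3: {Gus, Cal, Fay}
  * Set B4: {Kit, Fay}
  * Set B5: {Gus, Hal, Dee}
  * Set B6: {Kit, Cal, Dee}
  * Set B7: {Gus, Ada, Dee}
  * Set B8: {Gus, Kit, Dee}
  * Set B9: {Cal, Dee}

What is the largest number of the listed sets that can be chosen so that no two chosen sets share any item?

2

B4, B7 are pairwise disjoint (B4={Kit,Fay}; B7={Gus,Ada,Dee}).
Every remaining set overlaps one of these, and no 3 of the listed sets are pairwise disjoint, so 2 is the maximum.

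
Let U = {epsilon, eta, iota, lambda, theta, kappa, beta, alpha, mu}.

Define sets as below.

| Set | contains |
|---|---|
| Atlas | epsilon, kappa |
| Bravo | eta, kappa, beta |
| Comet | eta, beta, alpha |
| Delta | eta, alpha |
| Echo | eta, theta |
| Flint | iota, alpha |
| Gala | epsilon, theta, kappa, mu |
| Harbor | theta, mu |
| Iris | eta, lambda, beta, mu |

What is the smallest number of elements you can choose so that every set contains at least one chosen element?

Take H = {eta, theta, kappa, alpha}. Each listed set contains at least one of these, so H is a hitting set of size 4.
No choice of 3 elements meets every set, so 4 is the minimum.

4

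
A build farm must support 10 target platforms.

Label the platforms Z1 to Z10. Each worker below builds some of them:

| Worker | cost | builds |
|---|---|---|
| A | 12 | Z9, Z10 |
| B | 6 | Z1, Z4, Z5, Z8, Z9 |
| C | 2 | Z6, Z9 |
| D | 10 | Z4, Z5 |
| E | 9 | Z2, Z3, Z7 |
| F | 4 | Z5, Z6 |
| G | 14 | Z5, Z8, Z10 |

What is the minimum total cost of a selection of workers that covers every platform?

A, B, C, E together cover every platform (A ∪ B ∪ C ∪ E = {Z1, Z2, Z3, Z4, Z5, Z6, Z7, Z8, Z9, Z10}); total cost 12 + 6 + 2 + 9 = 29.
No covering selection has total cost below 29.

29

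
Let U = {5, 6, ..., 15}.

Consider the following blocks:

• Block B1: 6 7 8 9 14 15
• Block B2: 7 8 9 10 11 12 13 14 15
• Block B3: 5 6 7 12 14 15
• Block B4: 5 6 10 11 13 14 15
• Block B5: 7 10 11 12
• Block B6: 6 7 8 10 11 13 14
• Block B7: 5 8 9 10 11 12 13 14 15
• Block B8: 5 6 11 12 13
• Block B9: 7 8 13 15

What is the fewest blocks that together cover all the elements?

2

B2 and B4 together: B2 ∪ B4 = {5, 6, 7, 8, 9, 10, 11, 12, 13, 14, 15} — every element is covered.
No single block has all 11 elements (the largest, B2, has 9), so 2 is optimal.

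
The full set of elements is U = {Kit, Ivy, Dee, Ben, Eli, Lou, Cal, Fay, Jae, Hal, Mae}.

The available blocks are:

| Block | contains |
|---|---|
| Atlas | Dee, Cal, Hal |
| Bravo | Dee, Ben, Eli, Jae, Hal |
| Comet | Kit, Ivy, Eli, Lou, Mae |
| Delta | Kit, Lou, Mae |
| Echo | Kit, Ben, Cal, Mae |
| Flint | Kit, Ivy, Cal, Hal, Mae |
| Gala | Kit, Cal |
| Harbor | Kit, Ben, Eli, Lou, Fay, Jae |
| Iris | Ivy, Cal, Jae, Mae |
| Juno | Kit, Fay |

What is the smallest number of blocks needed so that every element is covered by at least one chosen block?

Take {Atlas, Flint, Harbor}. Their union is {Kit, Ivy, Dee, Ben, Eli, Lou, Cal, Fay, Jae, Hal, Mae}, which is all 11 elements.
No 2 of the 10 blocks cover everything (all 45 combinations miss at least one element), so 3 is optimal.

3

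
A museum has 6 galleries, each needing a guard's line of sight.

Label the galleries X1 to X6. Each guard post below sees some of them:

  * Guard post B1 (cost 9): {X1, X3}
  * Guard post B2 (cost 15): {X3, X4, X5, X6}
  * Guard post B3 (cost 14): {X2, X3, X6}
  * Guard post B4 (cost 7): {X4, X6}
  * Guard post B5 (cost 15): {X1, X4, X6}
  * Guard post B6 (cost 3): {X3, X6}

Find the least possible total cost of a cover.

38

B1, B2, B3 together cover every gallery (B1 ∪ B2 ∪ B3 = {X1, X2, X3, X4, X5, X6}); total cost 9 + 15 + 14 = 38.
The greedy pick B6, B4, B1, B3, B2 costs 48; no covering selection beats 38.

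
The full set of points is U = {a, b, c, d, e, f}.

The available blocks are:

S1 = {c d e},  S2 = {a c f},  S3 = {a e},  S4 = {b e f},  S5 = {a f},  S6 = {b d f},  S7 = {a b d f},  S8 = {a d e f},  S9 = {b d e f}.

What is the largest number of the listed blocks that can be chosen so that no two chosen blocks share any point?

2

S1, S5 are pairwise disjoint (S1={c,d,e}; S5={a,f}).
Every remaining block overlaps one of these, and no 3 of the listed blocks are pairwise disjoint, so 2 is the maximum.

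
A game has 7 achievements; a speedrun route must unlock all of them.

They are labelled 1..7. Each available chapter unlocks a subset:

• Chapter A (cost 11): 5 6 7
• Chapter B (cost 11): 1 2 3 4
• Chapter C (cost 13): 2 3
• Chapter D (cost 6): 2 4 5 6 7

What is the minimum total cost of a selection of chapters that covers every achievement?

B, D together cover every achievement (B ∪ D = {1, 2, 3, 4, 5, 6, 7}); total cost 11 + 6 = 17.
No covering selection has total cost below 17.

17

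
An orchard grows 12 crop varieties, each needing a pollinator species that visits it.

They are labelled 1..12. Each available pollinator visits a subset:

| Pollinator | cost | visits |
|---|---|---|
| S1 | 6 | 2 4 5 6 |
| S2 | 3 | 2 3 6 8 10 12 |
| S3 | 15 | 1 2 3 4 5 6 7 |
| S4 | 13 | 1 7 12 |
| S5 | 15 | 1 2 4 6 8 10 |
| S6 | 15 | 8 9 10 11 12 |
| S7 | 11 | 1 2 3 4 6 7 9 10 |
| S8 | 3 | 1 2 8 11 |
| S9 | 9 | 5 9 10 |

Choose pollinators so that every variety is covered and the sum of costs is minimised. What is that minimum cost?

S1, S2, S7, S8 together cover every variety (S1 ∪ S2 ∪ S7 ∪ S8 = {1, 2, 3, 4, 5, 6, 7, 8, 9, 10, 11, 12}); total cost 6 + 3 + 11 + 3 = 23.
No covering selection has total cost below 23.

23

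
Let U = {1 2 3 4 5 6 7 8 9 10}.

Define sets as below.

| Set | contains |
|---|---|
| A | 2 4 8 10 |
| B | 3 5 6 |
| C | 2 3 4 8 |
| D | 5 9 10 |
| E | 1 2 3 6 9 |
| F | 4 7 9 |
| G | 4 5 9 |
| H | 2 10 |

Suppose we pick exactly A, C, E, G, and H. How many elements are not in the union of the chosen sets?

1

Union of A, C, E, G, H = {1, 2, 3, 4, 5, 6, 8, 9, 10}.
Not covered: 7 — 1 element.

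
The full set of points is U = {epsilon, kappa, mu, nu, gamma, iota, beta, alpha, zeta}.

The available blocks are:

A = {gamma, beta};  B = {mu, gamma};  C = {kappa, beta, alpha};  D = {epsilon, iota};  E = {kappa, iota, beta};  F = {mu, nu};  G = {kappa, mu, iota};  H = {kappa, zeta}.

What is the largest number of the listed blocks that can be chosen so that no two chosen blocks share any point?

A, D, F, H are pairwise disjoint (A={gamma,beta}; D={epsilon,iota}; F={mu,nu}; H={kappa,zeta}).
Every remaining block overlaps one of these, and no 5 of the listed blocks are pairwise disjoint, so 4 is the maximum.

4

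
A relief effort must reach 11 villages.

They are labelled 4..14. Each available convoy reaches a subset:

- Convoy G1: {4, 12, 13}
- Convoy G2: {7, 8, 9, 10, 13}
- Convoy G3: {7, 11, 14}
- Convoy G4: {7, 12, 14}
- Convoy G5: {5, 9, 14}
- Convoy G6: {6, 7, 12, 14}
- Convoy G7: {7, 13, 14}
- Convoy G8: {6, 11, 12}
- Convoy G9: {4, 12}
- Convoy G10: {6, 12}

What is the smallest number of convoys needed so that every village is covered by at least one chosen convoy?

Take {G1, G2, G5, G8}. Their union is {4, 5, 6, 7, 8, 9, 10, 11, 12, 13, 14}, which is all 11 villages.
No 3 of the 10 convoys cover everything (all 120 combinations miss at least one village), so 4 is optimal.

4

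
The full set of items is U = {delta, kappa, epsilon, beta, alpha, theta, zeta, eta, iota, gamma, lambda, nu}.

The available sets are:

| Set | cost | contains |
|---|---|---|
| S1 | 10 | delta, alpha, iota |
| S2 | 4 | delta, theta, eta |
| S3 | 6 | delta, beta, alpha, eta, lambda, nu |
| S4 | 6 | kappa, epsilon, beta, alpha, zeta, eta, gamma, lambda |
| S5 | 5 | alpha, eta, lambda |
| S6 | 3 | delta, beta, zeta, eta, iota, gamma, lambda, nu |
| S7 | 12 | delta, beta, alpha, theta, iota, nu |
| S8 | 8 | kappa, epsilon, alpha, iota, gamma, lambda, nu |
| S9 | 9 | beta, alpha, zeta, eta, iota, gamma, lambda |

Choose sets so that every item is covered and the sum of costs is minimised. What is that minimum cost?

S2, S4, S6 together cover every item (S2 ∪ S4 ∪ S6 = {delta, kappa, epsilon, beta, alpha, theta, zeta, eta, iota, gamma, lambda, nu}); total cost 4 + 6 + 3 = 13.
No covering selection has total cost below 13.

13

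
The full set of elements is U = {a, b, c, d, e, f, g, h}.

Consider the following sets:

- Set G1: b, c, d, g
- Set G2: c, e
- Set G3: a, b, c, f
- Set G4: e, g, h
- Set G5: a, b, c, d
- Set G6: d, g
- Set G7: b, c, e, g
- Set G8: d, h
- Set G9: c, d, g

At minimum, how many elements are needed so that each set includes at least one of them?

3

Take T = {b, d, e}. Each listed set contains at least one of these, so T is a hitting set of size 3.
No choice of 2 elements meets every set, so 3 is the minimum.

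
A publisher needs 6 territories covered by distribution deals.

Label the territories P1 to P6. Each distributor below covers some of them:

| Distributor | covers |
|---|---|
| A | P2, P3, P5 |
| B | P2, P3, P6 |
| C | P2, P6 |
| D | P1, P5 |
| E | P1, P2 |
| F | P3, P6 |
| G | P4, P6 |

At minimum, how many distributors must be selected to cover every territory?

A and E and G together: A ∪ E ∪ G = {P1, P2, P3, P4, P5, P6} — every territory is covered.
Only G contains P4, so G is forced; the remaining 4 territories need at least 2 more distributors (each remaining distributor adds at most 3) — so at least 3 distributors are needed, and 3 is optimal.

3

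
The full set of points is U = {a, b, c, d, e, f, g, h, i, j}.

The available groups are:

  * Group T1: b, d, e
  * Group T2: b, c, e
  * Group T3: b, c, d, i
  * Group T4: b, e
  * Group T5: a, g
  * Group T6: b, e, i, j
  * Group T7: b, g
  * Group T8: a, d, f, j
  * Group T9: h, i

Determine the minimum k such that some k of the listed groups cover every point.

T2, T7, T8, and T9 cover everything between them: the union {a, b, c, d, e, f, g, h, i, j} is all of U.
No 3 of the 9 groups cover everything (all 84 combinations miss at least one point), so 4 is optimal.

4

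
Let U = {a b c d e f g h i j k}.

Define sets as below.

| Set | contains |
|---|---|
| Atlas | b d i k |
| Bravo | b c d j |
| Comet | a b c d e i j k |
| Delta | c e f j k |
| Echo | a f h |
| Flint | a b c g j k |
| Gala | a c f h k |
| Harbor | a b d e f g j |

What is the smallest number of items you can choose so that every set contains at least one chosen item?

2

Take T = {b, f}. Each listed set contains at least one of these, so T is a hitting set of size 2.
The sets Bravo, Echo are pairwise disjoint, so any hitting set needs a separate item for each — at least 2. Hence 2 is optimal.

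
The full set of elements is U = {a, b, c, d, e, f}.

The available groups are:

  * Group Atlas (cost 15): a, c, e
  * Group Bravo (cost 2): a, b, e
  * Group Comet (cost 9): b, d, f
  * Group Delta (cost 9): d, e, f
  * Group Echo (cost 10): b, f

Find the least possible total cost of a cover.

Atlas, Comet together cover every element (Atlas ∪ Comet = {a, b, c, d, e, f}); total cost 15 + 9 = 24.
The greedy pick Bravo, Comet, Atlas costs 26; no covering selection beats 24.

24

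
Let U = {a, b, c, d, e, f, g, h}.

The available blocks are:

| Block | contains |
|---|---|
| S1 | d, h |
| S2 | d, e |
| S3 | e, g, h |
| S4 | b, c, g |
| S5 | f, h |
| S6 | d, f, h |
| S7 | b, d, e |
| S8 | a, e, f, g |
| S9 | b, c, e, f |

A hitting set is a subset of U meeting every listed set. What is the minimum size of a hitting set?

3

Take T = {c, e, h}. Each listed block contains at least one of these, so T is a hitting set of size 3.
The blocks S2, S4, S5 are pairwise disjoint, so any hitting set needs a separate item for each — at least 3. Hence 3 is optimal.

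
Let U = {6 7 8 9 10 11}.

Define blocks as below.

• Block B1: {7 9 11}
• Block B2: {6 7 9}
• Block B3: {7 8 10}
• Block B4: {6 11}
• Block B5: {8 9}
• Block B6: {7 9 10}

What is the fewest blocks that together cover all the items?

B3 and B4 and B5 together: B3 ∪ B4 ∪ B5 = {6, 7, 8, 9, 10, 11} — every item is covered.
No 2 of the 6 blocks cover everything (all 15 combinations miss at least one item), so 3 is optimal.

3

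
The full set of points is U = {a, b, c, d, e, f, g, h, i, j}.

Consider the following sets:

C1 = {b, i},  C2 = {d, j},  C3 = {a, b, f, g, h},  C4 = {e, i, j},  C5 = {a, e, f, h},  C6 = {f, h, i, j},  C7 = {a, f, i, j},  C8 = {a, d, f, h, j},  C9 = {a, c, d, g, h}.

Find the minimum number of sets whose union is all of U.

3

C3 and C4 and C9 together: C3 ∪ C4 ∪ C9 = {a, b, c, d, e, f, g, h, i, j} — every point is covered.
Only C9 contains c, so C9 is forced; the remaining 5 points need at least 2 more sets (each remaining set adds at most 3) — so at least 3 sets are needed, and 3 is optimal.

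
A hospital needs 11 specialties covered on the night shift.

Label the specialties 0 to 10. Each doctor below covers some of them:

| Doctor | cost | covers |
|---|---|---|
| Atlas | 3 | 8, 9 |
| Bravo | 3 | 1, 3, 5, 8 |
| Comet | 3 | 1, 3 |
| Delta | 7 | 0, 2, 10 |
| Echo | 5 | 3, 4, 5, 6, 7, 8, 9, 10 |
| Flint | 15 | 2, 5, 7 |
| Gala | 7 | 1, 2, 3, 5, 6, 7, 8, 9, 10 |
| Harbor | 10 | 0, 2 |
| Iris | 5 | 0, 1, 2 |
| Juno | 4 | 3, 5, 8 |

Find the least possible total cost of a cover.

Echo, Iris together cover every specialty (Echo ∪ Iris = {0, 1, 2, 3, 4, 5, 6, 7, 8, 9, 10}); total cost 5 + 5 = 10.
No covering selection has total cost below 10.

10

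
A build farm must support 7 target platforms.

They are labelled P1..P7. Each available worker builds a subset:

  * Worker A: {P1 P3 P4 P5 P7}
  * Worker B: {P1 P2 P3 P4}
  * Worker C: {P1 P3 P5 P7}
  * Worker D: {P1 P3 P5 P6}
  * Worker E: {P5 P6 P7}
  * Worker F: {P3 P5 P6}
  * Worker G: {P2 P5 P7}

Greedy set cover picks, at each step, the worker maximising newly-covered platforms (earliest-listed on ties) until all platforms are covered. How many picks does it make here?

3

Greedy: pick A (covers 5 new) → pick B (covers 1 new) → pick D (covers 1 new). Total picks: 3.
(The true minimum cover uses only 2 workers, so greedy is not optimal here.)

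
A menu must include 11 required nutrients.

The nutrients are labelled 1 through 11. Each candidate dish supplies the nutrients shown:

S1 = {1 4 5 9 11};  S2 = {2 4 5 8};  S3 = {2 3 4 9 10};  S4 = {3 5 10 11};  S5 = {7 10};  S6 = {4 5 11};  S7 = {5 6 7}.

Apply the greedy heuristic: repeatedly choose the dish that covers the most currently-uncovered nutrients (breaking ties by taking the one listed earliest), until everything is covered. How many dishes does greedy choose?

4

Greedy: pick S1 (covers 5 new) → pick S3 (covers 3 new) → pick S7 (covers 2 new) → pick S2 (covers 1 new). Total picks: 4.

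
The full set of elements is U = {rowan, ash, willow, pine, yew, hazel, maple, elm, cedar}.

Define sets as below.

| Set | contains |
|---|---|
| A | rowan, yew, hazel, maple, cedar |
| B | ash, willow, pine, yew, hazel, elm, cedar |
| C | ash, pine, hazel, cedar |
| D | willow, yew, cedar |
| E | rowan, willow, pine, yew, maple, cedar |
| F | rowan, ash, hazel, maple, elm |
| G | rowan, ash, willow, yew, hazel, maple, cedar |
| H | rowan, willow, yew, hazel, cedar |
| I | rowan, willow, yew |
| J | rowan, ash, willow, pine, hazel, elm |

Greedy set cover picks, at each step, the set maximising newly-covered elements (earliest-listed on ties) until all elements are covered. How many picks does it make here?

2

Greedy: pick B (covers 7 new) → pick A (covers 2 new). Total picks: 2.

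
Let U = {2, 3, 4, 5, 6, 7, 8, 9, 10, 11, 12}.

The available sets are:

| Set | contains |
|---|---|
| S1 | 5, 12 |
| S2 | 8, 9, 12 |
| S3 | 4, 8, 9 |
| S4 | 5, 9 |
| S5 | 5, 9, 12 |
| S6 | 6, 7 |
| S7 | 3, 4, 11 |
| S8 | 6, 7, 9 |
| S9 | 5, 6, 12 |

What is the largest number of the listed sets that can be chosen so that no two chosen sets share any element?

S1, S7, S8 are pairwise disjoint (S1={5,12}; S7={3,4,11}; S8={6,7,9}).
Every remaining set overlaps one of these, and no 4 of the listed sets are pairwise disjoint, so 3 is the maximum.

3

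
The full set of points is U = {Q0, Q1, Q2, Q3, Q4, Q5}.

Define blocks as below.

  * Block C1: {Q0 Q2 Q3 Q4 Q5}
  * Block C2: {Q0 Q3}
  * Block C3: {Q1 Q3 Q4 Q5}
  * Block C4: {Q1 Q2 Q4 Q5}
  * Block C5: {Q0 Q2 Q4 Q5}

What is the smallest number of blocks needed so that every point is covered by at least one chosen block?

2

Take {C1, C3}. Their union is {Q0, Q1, Q2, Q3, Q4, Q5}, which is all 6 points.
No single block has all 6 points (the largest, C1, has 5), so 2 is optimal.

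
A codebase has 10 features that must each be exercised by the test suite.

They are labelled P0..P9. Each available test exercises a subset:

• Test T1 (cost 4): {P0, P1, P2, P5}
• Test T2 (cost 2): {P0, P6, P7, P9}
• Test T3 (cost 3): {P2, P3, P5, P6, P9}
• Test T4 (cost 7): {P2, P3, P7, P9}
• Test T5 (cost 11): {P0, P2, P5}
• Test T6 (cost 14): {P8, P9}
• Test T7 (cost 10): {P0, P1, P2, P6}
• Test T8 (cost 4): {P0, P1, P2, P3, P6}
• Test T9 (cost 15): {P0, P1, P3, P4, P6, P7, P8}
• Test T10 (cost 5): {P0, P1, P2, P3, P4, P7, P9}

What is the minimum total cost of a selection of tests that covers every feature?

T3, T9 together cover every feature (T3 ∪ T9 = {P0, P1, P2, P3, P4, P5, P6, P7, P8, P9}); total cost 3 + 15 = 18.
The greedy pick T2, T3, T10, T6 costs 24; no covering selection beats 18.

18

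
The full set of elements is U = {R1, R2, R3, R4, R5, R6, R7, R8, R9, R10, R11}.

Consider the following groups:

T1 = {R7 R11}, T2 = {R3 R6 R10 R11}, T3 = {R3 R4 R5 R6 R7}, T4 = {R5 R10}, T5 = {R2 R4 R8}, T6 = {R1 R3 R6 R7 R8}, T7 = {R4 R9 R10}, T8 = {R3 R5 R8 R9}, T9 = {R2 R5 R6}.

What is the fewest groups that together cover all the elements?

4

Take {T2, T6, T7, T9}. Their union is {R1, R2, R3, R4, R5, R6, R7, R8, R9, R10, R11}, which is all 11 elements.
No 3 of the 9 groups cover everything (all 84 combinations miss at least one element), so 4 is optimal.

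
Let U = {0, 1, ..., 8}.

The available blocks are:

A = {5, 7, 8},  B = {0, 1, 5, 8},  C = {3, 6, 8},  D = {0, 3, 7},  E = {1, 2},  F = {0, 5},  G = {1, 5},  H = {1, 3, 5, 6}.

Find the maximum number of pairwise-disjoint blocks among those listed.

C, E, F are pairwise disjoint (C={3,6,8}; E={1,2}; F={0,5}).
Every remaining block overlaps one of these, and no 4 of the listed blocks are pairwise disjoint, so 3 is the maximum.

3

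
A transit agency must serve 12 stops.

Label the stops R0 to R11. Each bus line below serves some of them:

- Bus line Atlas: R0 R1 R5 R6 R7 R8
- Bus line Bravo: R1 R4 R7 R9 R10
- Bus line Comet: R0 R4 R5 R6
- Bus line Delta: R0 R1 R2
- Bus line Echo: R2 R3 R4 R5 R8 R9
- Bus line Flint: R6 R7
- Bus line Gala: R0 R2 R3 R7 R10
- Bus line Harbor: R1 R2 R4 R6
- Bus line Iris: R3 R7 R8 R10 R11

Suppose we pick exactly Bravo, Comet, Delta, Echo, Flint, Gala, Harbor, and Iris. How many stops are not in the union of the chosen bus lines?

0

Union of Bravo, Comet, Delta, Echo, Flint, Gala, Harbor, Iris = {R0, R1, R2, R3, R4, R5, R6, R7, R8, R9, R10, R11} — that's every stop, so 0 are uncovered.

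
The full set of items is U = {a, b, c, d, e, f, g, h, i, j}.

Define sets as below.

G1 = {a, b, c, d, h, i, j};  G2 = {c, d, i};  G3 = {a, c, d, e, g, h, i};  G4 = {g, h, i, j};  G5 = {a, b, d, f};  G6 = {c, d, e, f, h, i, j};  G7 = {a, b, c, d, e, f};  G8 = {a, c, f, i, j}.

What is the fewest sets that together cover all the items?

G4 and G7 cover everything between them: the union {a, b, c, d, e, f, g, h, i, j} is all of U.
No single set has all 10 items (the largest, G1, has 7), so 2 is optimal.

2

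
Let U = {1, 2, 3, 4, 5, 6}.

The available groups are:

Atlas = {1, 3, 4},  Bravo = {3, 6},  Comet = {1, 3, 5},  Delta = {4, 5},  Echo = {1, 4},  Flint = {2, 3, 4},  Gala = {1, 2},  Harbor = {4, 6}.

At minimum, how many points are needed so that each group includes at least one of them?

H = {1, 4, 6} meets every group (each contains at least one member of H), and |H| = 3.
The groups Bravo, Delta, Gala are pairwise disjoint, so any hitting set needs a separate point for each — at least 3. Hence 3 is optimal.

3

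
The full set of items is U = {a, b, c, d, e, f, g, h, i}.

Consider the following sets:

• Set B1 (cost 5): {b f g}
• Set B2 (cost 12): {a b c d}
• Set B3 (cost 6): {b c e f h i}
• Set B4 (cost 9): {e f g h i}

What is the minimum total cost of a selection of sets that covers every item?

B2, B4 together cover every item (B2 ∪ B4 = {a, b, c, d, e, f, g, h, i}); total cost 12 + 9 = 21.
The greedy pick B3, B1, B2 costs 23; no covering selection beats 21.

21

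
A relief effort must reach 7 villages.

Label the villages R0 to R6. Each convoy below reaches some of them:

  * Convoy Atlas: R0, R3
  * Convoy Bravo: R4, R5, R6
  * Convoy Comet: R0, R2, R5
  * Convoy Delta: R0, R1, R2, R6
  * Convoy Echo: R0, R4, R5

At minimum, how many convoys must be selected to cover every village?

Take {Atlas, Bravo, Delta}. Their union is {R0, R1, R2, R3, R4, R5, R6}, which is all 7 villages.
Only Delta contains R1, so Delta is forced; the remaining 3 villages need at least 2 more convoys (each remaining convoy adds at most 2) — so at least 3 convoys are needed, and 3 is optimal.

3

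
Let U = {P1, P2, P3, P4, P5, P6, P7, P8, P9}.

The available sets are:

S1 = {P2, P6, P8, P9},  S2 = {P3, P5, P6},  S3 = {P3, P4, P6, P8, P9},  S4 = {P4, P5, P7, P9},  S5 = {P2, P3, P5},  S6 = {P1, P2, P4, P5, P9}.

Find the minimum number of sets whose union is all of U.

Take {S3, S4, S6}. Their union is {P1, P2, P3, P4, P5, P6, P7, P8, P9}, which is all 9 items.
Only S6 contains P1, so S6 is forced; the remaining 4 items need at least 2 more sets (each remaining set adds at most 3) — so at least 3 sets are needed, and 3 is optimal.

3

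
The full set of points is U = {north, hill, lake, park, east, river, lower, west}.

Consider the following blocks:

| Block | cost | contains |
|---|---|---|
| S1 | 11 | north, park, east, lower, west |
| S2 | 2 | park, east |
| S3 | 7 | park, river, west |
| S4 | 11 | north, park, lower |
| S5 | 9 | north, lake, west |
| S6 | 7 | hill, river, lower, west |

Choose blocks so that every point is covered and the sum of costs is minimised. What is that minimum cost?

S2, S5, S6 together cover every point (S2 ∪ S5 ∪ S6 = {north, hill, lake, park, east, river, lower, west}); total cost 2 + 9 + 7 = 18.
No covering selection has total cost below 18.

18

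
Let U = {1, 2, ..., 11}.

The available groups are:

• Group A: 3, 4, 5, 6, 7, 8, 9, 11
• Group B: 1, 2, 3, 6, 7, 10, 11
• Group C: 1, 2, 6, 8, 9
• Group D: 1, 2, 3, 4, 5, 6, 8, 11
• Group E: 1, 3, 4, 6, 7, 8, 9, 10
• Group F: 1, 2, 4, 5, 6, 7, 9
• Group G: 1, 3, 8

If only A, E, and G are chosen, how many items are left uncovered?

Union of A, E, G = {1, 3, 4, 5, 6, 7, 8, 9, 10, 11}.
Not covered: 2 — 1 item.

1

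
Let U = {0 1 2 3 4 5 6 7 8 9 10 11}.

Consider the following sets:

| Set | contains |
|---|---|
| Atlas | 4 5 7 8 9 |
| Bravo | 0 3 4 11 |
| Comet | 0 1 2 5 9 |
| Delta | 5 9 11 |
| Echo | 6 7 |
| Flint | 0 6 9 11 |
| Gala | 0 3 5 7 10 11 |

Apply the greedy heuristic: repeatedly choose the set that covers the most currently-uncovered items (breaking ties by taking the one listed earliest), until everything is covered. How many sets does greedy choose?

Greedy: pick Gala (covers 6 new) → pick Atlas (covers 3 new) → pick Comet (covers 2 new) → pick Echo (covers 1 new). Total picks: 4.

4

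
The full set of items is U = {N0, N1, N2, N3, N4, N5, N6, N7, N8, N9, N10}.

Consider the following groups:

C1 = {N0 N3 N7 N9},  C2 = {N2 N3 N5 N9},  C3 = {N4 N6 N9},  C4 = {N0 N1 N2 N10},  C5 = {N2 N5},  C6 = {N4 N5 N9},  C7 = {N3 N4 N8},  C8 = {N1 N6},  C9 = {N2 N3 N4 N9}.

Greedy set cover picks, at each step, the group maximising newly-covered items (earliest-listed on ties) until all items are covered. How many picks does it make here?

Greedy: pick C1 (covers 4 new) → pick C4 (covers 3 new) → pick C3 (covers 2 new) → pick C2 (covers 1 new) → pick C7 (covers 1 new). Total picks: 5.

5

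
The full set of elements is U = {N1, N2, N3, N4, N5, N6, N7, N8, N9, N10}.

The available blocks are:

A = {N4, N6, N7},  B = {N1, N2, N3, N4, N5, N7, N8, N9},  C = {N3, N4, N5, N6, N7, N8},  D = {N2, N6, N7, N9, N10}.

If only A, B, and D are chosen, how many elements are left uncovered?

Union of A, B, D = {N1, N2, N3, N4, N5, N6, N7, N8, N9, N10} — that's every element, so 0 are uncovered.

0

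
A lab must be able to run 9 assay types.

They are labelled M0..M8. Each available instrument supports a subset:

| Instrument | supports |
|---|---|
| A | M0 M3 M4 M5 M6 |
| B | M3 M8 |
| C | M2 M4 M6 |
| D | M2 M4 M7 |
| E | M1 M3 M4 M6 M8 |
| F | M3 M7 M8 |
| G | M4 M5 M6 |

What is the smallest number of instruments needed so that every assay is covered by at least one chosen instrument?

3

Take {A, D, E}. Their union is {M0, M1, M2, M3, M4, M5, M6, M7, M8}, which is all 9 assays.
Only A contains M0, so A is forced; the remaining 4 assays need at least 2 more instruments (each remaining instrument adds at most 2) — so at least 3 instruments are needed, and 3 is optimal.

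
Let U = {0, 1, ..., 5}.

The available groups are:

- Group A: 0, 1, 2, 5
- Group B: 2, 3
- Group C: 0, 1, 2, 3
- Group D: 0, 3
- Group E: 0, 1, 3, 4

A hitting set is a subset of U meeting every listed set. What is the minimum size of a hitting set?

Take H = {2, 3}. Each listed group contains at least one of these, so H is a hitting set of size 2.
No single point lies in every group, so at least 2 are needed and 2 is optimal.

2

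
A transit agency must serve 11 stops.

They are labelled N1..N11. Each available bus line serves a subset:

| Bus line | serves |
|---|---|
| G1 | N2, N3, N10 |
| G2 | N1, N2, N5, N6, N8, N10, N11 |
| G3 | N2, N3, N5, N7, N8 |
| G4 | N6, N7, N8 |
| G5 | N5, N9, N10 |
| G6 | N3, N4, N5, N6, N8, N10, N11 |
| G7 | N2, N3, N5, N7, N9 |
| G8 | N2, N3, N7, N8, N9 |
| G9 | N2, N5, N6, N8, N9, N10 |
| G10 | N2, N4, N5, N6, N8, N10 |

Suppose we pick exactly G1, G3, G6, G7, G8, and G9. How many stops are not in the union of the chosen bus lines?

Union of G1, G3, G6, G7, G8, G9 = {N2, N3, N4, N5, N6, N7, N8, N9, N10, N11}.
Not covered: N1 — 1 stop.

1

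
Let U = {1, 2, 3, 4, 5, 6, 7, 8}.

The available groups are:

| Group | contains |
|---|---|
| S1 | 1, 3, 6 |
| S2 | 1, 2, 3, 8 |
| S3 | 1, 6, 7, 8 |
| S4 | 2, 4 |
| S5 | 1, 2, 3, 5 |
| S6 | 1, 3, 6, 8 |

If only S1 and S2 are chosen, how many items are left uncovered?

3

Union of S1, S2 = {1, 2, 3, 6, 8}.
Not covered: 4, 5, 7 — 3 items.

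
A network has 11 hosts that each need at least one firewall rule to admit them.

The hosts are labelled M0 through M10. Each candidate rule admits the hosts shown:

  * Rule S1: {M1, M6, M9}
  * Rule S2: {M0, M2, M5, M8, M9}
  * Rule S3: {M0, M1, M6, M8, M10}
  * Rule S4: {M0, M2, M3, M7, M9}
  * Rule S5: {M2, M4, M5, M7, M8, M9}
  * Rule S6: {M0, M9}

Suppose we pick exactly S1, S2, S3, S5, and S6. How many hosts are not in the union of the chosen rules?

1

Union of S1, S2, S3, S5, S6 = {M0, M1, M2, M4, M5, M6, M7, M8, M9, M10}.
Not covered: M3 — 1 host.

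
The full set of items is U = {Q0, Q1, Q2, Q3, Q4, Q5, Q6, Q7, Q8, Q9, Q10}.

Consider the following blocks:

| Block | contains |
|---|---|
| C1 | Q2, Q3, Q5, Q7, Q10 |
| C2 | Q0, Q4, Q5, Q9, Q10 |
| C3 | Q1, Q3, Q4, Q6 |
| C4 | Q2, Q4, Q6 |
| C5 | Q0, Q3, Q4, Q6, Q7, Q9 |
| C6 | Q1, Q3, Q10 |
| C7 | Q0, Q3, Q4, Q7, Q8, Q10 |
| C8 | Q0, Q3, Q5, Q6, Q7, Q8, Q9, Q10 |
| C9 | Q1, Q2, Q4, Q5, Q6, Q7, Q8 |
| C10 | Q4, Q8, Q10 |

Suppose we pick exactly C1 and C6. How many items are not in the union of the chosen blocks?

5

Union of C1, C6 = {Q1, Q2, Q3, Q5, Q7, Q10}.
Not covered: Q0, Q4, Q6, Q8, Q9 — 5 items.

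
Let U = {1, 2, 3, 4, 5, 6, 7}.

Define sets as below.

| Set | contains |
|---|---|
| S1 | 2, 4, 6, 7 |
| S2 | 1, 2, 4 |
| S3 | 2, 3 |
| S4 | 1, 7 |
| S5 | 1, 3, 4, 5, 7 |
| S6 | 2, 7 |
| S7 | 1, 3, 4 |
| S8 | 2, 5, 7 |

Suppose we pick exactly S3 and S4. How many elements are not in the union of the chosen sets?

Union of S3, S4 = {1, 2, 3, 7}.
Not covered: 4, 5, 6 — 3 elements.

3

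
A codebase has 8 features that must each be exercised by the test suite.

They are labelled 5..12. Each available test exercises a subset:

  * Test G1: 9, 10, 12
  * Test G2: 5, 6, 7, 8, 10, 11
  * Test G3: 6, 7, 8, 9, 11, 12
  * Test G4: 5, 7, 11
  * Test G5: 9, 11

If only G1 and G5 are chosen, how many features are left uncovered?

4

Union of G1, G5 = {9, 10, 11, 12}.
Not covered: 5, 6, 7, 8 — 4 features.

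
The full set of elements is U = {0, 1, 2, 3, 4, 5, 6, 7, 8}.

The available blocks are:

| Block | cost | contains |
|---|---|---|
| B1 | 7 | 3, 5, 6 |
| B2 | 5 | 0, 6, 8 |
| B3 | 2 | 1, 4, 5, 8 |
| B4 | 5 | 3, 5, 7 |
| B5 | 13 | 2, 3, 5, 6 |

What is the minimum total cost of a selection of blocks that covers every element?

B2, B3, B4, B5 together cover every element (B2 ∪ B3 ∪ B4 ∪ B5 = {0, 1, 2, 3, 4, 5, 6, 7, 8}); total cost 5 + 2 + 5 + 13 = 25.
No covering selection has total cost below 25.

25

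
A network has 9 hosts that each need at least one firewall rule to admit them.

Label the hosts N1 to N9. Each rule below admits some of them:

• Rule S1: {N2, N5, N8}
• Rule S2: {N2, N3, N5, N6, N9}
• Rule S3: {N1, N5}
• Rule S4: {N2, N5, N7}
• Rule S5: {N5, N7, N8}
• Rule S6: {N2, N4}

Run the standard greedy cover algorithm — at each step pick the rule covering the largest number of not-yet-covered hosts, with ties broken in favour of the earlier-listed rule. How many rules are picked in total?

Greedy: pick S2 (covers 5 new) → pick S5 (covers 2 new) → pick S3 (covers 1 new) → pick S6 (covers 1 new). Total picks: 4.

4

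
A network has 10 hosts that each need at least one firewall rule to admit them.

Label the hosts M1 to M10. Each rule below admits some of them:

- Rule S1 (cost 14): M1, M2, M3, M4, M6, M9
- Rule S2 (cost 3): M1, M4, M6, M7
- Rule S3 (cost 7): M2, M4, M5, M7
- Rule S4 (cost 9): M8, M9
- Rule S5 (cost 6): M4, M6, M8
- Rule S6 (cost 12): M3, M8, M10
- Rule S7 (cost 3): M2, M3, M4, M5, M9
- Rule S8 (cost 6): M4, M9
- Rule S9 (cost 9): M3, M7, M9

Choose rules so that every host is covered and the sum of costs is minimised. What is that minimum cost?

S2, S6, S7 together cover every host (S2 ∪ S6 ∪ S7 = {M1, M2, M3, M4, M5, M6, M7, M8, M9, M10}); total cost 3 + 12 + 3 = 18.
The greedy pick S7, S2, S5, S6 costs 24; no covering selection beats 18.

18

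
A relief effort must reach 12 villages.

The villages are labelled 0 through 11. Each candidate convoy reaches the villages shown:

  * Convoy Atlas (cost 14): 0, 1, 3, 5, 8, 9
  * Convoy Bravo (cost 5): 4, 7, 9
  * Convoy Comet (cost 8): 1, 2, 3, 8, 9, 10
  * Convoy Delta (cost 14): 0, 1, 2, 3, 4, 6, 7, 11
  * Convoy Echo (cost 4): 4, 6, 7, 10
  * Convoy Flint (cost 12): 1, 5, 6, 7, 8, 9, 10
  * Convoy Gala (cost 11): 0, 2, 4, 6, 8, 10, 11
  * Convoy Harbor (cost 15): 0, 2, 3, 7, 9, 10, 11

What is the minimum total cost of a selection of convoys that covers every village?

26

Delta, Flint together cover every village (Delta ∪ Flint = {0, 1, 2, 3, 4, 5, 6, 7, 8, 9, 10, 11}); total cost 14 + 12 = 26.
The greedy pick Echo, Comet, Gala, Flint costs 35; no covering selection beats 26.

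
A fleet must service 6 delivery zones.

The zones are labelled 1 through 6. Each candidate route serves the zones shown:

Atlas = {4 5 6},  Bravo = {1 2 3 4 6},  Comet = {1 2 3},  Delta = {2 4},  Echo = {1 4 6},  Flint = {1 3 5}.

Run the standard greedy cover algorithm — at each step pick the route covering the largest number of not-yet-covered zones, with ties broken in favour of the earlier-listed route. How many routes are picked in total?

2

Greedy: pick Bravo (covers 5 new) → pick Atlas (covers 1 new). Total picks: 2.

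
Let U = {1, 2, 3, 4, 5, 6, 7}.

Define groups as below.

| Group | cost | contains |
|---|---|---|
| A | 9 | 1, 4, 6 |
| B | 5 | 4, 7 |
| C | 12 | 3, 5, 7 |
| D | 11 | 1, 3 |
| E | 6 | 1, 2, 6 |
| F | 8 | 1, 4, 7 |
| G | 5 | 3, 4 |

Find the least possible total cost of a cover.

B, C, E together cover every item (B ∪ C ∪ E = {1, 2, 3, 4, 5, 6, 7}); total cost 5 + 12 + 6 = 23.
The greedy pick E, B, G, C costs 28; no covering selection beats 23.

23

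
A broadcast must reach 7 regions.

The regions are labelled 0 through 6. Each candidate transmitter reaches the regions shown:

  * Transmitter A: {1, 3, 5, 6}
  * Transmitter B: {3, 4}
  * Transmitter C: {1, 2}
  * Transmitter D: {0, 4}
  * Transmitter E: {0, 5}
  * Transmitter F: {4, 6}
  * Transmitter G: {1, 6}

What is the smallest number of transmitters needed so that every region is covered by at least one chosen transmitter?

Take {A, C, D}. Their union is {0, 1, 2, 3, 4, 5, 6}, which is all 7 regions.
Only C contains 2, so C is forced; the remaining 5 regions need at least 2 more transmitters (each remaining transmitter adds at most 3) — so at least 3 transmitters are needed, and 3 is optimal.

3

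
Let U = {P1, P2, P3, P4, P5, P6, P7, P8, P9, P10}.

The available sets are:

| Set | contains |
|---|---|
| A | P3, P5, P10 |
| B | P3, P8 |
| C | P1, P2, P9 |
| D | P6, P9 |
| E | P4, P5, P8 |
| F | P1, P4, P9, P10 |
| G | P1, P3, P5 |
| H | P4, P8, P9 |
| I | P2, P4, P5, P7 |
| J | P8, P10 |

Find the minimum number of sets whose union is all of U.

D and G and I and J together: D ∪ G ∪ I ∪ J = {P1, P2, P3, P4, P5, P6, P7, P8, P9, P10} — every point is covered.
No 3 of the 10 sets cover everything (all 120 combinations miss at least one point), so 4 is optimal.

4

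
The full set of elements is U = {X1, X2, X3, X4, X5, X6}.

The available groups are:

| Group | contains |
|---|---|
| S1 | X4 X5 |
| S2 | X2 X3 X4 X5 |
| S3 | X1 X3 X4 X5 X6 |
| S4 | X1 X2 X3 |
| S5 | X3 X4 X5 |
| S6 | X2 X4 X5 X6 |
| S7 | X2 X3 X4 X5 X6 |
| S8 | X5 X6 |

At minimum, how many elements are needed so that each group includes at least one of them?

The 2 elements {X3, X5} hit every group.
The groups S1, S4 are pairwise disjoint, so any hitting set needs a separate element for each — at least 2. Hence 2 is optimal.

2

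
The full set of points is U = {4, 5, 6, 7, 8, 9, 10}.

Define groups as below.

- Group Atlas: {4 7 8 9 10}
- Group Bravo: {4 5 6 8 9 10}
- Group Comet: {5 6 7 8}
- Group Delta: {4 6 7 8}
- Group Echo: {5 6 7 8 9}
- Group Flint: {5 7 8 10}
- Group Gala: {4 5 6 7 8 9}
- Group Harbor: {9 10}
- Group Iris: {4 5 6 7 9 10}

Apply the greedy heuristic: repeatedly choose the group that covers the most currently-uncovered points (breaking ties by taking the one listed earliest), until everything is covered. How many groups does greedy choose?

2

Greedy: pick Bravo (covers 6 new) → pick Atlas (covers 1 new). Total picks: 2.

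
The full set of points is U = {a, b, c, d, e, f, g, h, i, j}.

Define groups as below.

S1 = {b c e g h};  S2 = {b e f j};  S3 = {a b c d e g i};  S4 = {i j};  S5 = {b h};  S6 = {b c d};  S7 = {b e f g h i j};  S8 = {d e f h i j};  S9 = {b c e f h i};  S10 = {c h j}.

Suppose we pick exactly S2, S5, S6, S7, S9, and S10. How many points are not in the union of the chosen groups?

1

Union of S2, S5, S6, S7, S9, S10 = {b, c, d, e, f, g, h, i, j}.
Not covered: a — 1 point.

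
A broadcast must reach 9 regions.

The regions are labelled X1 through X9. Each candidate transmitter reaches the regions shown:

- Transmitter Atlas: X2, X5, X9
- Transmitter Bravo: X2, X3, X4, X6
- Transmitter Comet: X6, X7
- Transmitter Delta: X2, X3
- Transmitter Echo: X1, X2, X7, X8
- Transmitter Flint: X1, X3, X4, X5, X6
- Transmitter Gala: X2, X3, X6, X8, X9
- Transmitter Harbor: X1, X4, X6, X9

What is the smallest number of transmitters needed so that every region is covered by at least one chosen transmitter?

Comet and Flint and Gala together: Comet ∪ Flint ∪ Gala = {X1, X2, X3, X4, X5, X6, X7, X8, X9} — every region is covered.
No 2 of the 8 transmitters cover everything (all 28 combinations miss at least one region), so 3 is optimal.

3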